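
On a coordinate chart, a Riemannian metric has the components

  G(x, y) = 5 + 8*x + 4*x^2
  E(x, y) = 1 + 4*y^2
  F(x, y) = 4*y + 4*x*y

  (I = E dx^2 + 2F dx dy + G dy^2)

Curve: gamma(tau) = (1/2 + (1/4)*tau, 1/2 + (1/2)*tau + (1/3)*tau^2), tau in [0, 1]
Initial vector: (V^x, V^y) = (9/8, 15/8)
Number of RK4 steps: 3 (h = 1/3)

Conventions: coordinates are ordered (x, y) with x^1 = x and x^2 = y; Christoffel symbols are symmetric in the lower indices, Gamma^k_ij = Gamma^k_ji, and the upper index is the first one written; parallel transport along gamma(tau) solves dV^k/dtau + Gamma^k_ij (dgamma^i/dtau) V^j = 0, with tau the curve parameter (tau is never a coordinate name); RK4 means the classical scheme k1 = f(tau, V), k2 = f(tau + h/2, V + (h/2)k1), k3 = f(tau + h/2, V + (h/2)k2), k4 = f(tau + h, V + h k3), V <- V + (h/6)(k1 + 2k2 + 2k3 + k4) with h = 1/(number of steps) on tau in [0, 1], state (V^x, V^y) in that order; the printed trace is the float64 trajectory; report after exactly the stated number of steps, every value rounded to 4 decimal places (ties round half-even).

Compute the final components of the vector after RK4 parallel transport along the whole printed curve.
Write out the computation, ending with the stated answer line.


gamma'(tau) = (1/4, 1/2 + (2/3)*tau); f(tau, V)^k = -Gamma^k_ij(gamma(tau)) gamma'^i(tau) V^j; h = 1/3; intermediate values shown to 6 dp
curve data and Christoffel symbols at the stage parameters:
  tau = 0.000000: gamma = (0.500000, 0.500000), gamma' = (0.250000, 0.500000); Gamma_xxx = 0.000000, Gamma_xxy = 0.181818, Gamma_xyy = 0.000000, Gamma_yxx = 0.000000, Gamma_yxy = 0.545455, Gamma_yyy = 0.000000
  tau = 0.166667: gamma = (0.541667, 0.592593), gamma' = (0.250000, 0.611111); Gamma_xxx = 0.000000, Gamma_xxy = 0.198997, Gamma_xyy = 0.000000, Gamma_yxx = 0.000000, Gamma_yxy = 0.517702, Gamma_yyy = 0.000000
  tau = 0.333333: gamma = (0.583333, 0.703704), gamma' = (0.250000, 0.722222); Gamma_xxx = 0.000000, Gamma_xxy = 0.216382, Gamma_xyy = 0.000000, Gamma_yxx = 0.000000, Gamma_yxy = 0.486858, Gamma_yyy = 0.000000
  tau = 0.500000: gamma = (0.625000, 0.833333), gamma' = (0.250000, 0.833333); Gamma_xxx = 0.000000, Gamma_xxy = 0.232446, Gamma_xyy = 0.000000, Gamma_yxx = 0.000000, Gamma_yxy = 0.453269, Gamma_yyy = 0.000000
  tau = 0.666667: gamma = (0.666667, 0.981481), gamma' = (0.250000, 0.944444); Gamma_xxx = 0.000000, Gamma_xxy = 0.245919, Gamma_xyy = 0.000000, Gamma_yxx = 0.000000, Gamma_yxy = 0.417598, Gamma_yyy = 0.000000
  tau = 0.833333: gamma = (0.708333, 1.148148), gamma' = (0.250000, 1.055556); Gamma_xxx = 0.000000, Gamma_xxy = 0.255903, Gamma_xyy = 0.000000, Gamma_yxx = 0.000000, Gamma_yxy = 0.380759, Gamma_yyy = 0.000000
  tau = 1.000000: gamma = (0.750000, 1.333333), gamma' = (0.250000, 1.166667); Gamma_xxx = 0.000000, Gamma_xxy = 0.261937, Gamma_xyy = 0.000000, Gamma_yxx = 0.000000, Gamma_yxy = 0.343793, Gamma_yyy = 0.000000
step 0: V^x = 1.1250, V^y = 1.8750
step 1: k1 = (-0.187500, -0.562500), k2 = (-0.221626, -0.576573), k3 = (-0.220817, -0.574470), k4 = (-0.255377, -0.574599); V <- V + (h/6)(k1 + 2k2 + 2k3 + k4): V^x = 1.0512, V^y = 1.6839
step 2: k1 = (-0.255375, -0.574595), k2 = (-0.287675, -0.560967), k3 = (-0.286764, -0.559191), k4 = (-0.314023, -0.533247); V <- V + (h/6)(k1 + 2k2 + 2k3 + k4): V^x = 0.9558, V^y = 1.4979
step 3: k1 = (-0.314077, -0.533338), k2 = (-0.334179, -0.497226), k3 = (-0.333659, -0.496452), k4 = (-0.345345, -0.453265); V <- V + (h/6)(k1 + 2k2 + 2k3 + k4): V^x = 0.8449, V^y = 1.3327

Answer: V^x = 0.8449, V^y = 1.3327


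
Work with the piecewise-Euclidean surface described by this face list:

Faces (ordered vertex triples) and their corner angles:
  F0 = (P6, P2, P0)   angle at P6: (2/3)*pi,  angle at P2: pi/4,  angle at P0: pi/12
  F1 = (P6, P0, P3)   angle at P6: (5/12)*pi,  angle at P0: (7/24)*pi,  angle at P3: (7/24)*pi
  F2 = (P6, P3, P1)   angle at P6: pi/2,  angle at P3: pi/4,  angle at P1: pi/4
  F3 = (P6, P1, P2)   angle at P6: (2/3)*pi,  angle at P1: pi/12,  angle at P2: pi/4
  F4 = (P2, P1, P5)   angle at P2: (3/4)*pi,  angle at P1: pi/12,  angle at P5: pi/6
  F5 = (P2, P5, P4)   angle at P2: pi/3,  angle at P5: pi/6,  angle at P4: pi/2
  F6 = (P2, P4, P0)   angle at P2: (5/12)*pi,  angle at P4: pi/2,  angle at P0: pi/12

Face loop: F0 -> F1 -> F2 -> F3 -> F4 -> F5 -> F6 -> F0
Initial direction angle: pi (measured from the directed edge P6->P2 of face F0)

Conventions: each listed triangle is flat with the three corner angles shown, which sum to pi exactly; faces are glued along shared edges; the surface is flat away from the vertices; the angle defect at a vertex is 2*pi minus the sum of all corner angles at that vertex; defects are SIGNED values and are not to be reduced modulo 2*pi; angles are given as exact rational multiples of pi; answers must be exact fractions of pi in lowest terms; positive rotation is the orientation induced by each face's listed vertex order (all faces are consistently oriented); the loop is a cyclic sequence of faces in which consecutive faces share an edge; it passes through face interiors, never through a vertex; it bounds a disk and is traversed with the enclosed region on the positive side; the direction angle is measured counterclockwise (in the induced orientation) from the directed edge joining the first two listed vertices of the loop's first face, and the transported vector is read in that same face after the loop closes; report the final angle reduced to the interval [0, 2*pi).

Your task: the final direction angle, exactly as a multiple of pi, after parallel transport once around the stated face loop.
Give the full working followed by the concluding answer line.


enclosed vertex P2: corner angles sum to 2*pi, defect = 2*pi - 2*pi = 0
enclosed vertex P6: corner angles sum to (9/4)*pi, defect = 2*pi - (9/4)*pi = -pi/4
by Gauss-Bonnet the loop rotates the vector by the enclosed defect sum (positive orientation, mod 2*pi)
final angle = pi - pi/4 = (3/4)*pi (mod 2*pi)

Answer: final direction angle = (3/4)*pi


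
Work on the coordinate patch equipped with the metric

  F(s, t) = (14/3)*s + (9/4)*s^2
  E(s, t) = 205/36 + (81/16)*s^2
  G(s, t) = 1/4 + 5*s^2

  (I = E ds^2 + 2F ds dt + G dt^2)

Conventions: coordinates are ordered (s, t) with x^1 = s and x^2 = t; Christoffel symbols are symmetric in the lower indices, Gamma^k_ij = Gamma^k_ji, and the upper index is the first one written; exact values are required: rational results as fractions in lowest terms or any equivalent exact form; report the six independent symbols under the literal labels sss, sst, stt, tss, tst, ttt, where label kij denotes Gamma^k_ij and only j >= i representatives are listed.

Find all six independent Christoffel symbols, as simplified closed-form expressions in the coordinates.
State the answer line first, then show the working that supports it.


Answer: Gamma_sss = (8748*s^3 - 18144*s^2 - 11815*s)/(11664*s^4 - 12096*s^3 + 4585*s^2 + 820), Gamma_sst = (-6480*s^3 - 13440*s^2)/(11664*s^4 - 12096*s^3 + 4585*s^2 + 820), Gamma_stt = (-14400*s^3 - 720*s)/(11664*s^4 - 12096*s^3 + 4585*s^2 + 820), Gamma_tss = (19683*s^3 + 44280*s + 45920)/(34992*s^4 - 36288*s^3 + 13755*s^2 + 2460), Gamma_tst = (14580*s^3 + 16400*s)/(11664*s^4 - 12096*s^3 + 4585*s^2 + 820), Gamma_ttt = (6480*s^3 + 13440*s^2)/(11664*s^4 - 12096*s^3 + 4585*s^2 + 820)

E = 205/36 + (81/16)*s^2; F = (14/3)*s + (9/4)*s^2; G = 1/4 + 5*s^2
Gamma^k_ij = (1/2) g^{kl} (d_i g_jl + d_j g_il - d_l g_ij), with g^inv = (1/(EG-F^2)) [[G, -F], [-F, E]]
first partials: E_s = (81/8)*s, E_t = 0, F_s = 14/3 + (9/2)*s, F_t = 0, G_s = 10*s, G_t = 0
D = EG - F^2 = 205/144 + (4585/576)*s^2 - 21*s^3 + (81/4)*s^4
expanded: Gamma^s_ss = (G E_s - 2F F_s + F E_t)/(2D), Gamma^s_st = (G E_t - F G_s)/(2D), Gamma^s_tt = (2G F_t - G G_s - F G_t)/(2D), Gamma^t_ss = (2E F_s - E E_t - F E_s)/(2D), Gamma^t_st = (E G_s - F E_t)/(2D), Gamma^t_tt = (E G_t - 2F F_t + F G_s)/(2D); substitute and cancel common factors


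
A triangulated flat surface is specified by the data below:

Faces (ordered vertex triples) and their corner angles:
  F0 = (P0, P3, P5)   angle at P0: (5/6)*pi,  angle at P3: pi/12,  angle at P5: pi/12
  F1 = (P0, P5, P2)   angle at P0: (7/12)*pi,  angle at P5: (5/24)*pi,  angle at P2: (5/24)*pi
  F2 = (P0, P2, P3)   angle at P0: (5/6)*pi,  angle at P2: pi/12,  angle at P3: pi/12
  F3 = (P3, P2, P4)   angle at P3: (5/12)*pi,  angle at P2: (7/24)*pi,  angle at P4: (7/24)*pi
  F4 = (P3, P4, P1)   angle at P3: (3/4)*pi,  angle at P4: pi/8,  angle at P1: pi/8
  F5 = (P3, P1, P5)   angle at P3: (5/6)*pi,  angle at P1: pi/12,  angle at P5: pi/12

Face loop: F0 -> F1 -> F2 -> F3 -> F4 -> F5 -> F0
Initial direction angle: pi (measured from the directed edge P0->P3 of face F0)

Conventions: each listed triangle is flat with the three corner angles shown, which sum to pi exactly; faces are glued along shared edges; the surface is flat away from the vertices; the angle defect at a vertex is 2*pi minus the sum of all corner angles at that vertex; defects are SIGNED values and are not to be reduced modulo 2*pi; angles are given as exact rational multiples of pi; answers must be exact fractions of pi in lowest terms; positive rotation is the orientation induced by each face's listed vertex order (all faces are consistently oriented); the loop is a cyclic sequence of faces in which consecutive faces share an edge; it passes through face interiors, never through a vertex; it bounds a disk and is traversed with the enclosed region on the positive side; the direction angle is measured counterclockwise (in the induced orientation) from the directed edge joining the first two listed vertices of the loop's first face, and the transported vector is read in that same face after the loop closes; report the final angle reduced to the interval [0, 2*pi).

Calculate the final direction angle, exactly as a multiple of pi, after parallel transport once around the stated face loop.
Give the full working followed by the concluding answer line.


enclosed vertex P0: corner angles sum to (9/4)*pi, defect = 2*pi - (9/4)*pi = -pi/4
enclosed vertex P3: corner angles sum to (13/6)*pi, defect = 2*pi - (13/6)*pi = -pi/6
adding the enclosed defects to the starting angle (mod 2*pi, induced orientation) gives the holonomy
final angle = pi - (5/12)*pi = (7/12)*pi (mod 2*pi)

Answer: final direction angle = (7/12)*pi


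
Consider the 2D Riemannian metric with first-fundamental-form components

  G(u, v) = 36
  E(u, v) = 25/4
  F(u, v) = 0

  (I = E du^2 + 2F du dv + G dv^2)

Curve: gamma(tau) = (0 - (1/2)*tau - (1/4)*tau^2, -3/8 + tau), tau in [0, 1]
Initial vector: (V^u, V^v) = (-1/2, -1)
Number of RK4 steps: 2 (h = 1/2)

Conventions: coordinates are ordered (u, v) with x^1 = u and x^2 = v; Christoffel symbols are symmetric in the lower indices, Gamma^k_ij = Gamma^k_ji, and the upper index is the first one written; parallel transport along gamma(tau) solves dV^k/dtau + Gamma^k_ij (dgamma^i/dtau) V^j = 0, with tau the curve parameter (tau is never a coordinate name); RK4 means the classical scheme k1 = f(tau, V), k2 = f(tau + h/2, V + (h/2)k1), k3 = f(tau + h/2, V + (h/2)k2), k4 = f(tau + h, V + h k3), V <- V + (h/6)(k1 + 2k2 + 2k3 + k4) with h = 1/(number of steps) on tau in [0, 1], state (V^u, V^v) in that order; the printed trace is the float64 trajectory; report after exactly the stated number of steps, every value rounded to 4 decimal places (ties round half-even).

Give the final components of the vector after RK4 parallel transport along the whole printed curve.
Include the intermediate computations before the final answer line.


gamma'(tau) = (-1/2 - (1/2)*tau, 1); f(tau, V)^k = -Gamma^k_ij(gamma(tau)) gamma'^i(tau) V^j; h = 1/2; intermediate values shown to 6 dp
curve data and Christoffel symbols at the stage parameters:
  tau = 0.000000: gamma = (0.000000, -0.375000), gamma' = (-0.500000, 1.000000); Gamma_uuu = 0.000000, Gamma_uuv = 0.000000, Gamma_uvv = 0.000000, Gamma_vuu = 0.000000, Gamma_vuv = 0.000000, Gamma_vvv = 0.000000
  tau = 0.250000: gamma = (-0.140625, -0.125000), gamma' = (-0.625000, 1.000000); Gamma_uuu = 0.000000, Gamma_uuv = 0.000000, Gamma_uvv = 0.000000, Gamma_vuu = 0.000000, Gamma_vuv = 0.000000, Gamma_vvv = 0.000000
  tau = 0.500000: gamma = (-0.312500, 0.125000), gamma' = (-0.750000, 1.000000); Gamma_uuu = 0.000000, Gamma_uuv = 0.000000, Gamma_uvv = 0.000000, Gamma_vuu = 0.000000, Gamma_vuv = 0.000000, Gamma_vvv = 0.000000
  tau = 0.750000: gamma = (-0.515625, 0.375000), gamma' = (-0.875000, 1.000000); Gamma_uuu = 0.000000, Gamma_uuv = 0.000000, Gamma_uvv = 0.000000, Gamma_vuu = 0.000000, Gamma_vuv = 0.000000, Gamma_vvv = 0.000000
  tau = 1.000000: gamma = (-0.750000, 0.625000), gamma' = (-1.000000, 1.000000); Gamma_uuu = 0.000000, Gamma_uuv = 0.000000, Gamma_uvv = 0.000000, Gamma_vuu = 0.000000, Gamma_vuv = 0.000000, Gamma_vvv = 0.000000
step 0: V^u = -0.5000, V^v = -1.0000
step 1: k1 = (0.000000, 0.000000), k2 = (0.000000, 0.000000), k3 = (0.000000, 0.000000), k4 = (0.000000, 0.000000); V <- V + (h/6)(k1 + 2k2 + 2k3 + k4): V^u = -0.5000, V^v = -1.0000
step 2: k1 = (0.000000, 0.000000), k2 = (0.000000, 0.000000), k3 = (0.000000, 0.000000), k4 = (0.000000, 0.000000); V <- V + (h/6)(k1 + 2k2 + 2k3 + k4): V^u = -0.5000, V^v = -1.0000

Answer: V^u = -0.5000, V^v = -1.0000


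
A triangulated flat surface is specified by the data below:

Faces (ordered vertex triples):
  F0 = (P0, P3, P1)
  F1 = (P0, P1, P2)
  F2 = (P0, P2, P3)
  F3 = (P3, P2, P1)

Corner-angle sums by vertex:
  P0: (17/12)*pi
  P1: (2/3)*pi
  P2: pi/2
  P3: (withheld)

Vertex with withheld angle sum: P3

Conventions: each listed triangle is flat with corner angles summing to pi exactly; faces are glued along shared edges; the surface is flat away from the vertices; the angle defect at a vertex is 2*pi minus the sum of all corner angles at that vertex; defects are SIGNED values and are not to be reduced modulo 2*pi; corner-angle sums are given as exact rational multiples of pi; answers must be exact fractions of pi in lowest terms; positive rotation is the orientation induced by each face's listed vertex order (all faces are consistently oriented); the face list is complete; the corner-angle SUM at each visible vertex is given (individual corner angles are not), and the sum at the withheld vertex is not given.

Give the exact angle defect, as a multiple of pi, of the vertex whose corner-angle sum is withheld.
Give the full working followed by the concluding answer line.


V = 4, E = 6, F = 4; chi = V - E + F = 2
Gauss-Bonnet: total defect = 2*pi*chi = 4*pi; visible defects sum to (41/12)*pi

Answer: defect(P3) = (7/12)*pi


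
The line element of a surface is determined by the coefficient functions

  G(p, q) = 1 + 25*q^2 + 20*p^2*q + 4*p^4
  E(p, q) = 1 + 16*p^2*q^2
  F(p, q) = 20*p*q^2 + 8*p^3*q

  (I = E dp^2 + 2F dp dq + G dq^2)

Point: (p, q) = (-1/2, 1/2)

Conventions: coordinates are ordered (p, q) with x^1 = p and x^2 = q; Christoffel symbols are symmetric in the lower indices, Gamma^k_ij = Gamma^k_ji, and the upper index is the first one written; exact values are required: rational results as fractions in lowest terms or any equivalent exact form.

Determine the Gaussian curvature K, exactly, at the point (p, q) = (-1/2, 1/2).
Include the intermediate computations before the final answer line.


E = 2, F = -3, G = 10, EG - F^2 = 11 at the point
E_p = -4, E_q = 4, F_p = 8, F_q = -11, G_p = -12, G_q = 30
E_qq = 8, F_pq = 26, G_pp = 32
Compute both Brioschi determinants and normalise by (EG - F^2)^2.
M1 = [[-E_qq/2 + F_pq - G_pp/2, E_p/2, F_p - E_q/2], [F_q - G_p/2, E, F], [G_q/2, F, G]] = [[6, -2, 6], [-5, 2, -3], [15, -3, 10]]; det M1 = -34
M2 = [[0, E_q/2, G_p/2], [E_q/2, E, F], [G_p/2, F, G]] = [[0, 2, -6], [2, 2, -3], [-6, -3, 10]]; det M2 = -40
det M1 - det M2 = 6; K = 6 / (11)^2 = 6/121

Answer: K = 6/121


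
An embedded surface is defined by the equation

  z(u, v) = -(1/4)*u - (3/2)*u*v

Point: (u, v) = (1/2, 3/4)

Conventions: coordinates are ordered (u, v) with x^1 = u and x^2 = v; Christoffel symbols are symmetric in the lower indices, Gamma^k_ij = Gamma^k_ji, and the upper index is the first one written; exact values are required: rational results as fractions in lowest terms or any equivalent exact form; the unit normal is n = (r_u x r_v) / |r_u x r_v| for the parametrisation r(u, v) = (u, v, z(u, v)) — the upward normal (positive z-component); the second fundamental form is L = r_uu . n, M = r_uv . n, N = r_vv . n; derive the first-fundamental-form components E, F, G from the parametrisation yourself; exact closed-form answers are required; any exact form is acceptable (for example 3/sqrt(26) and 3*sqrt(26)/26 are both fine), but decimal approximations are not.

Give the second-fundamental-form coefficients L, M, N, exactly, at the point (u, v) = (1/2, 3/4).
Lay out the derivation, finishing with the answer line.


z_u = -11/8, z_v = -3/4, z_uu = 0, z_uv = -3/2, z_vv = 0
E = 185/64, F = 33/32, G = 25/16; answer radicand W^2 = 221/64
unnormalised second-form numerators: l = 0, m = -3/2, n = 0; L = l/sqrt(221/64), and similarly M = m/sqrt(W^2), N = n/sqrt(W^2)

Answer: L = 0, M = -12*sqrt(221)/221, N = 0


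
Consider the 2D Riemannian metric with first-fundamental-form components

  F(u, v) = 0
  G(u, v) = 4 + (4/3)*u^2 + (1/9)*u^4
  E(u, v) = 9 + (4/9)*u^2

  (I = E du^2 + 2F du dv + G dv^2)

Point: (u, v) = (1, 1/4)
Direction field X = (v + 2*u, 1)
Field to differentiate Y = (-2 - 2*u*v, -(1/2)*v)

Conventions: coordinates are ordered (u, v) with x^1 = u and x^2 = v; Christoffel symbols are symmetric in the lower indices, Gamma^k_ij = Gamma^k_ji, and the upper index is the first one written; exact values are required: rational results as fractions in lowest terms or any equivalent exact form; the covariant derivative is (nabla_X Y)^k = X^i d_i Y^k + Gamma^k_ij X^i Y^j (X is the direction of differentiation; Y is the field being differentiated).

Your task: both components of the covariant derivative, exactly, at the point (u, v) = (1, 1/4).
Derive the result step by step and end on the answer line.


E = 85/9, F = 0, G = 49/9 at the point
E_u = 8/9, E_v = 0, F_u = 0, F_v = 0, G_u = 28/9, G_v = 0
EG - F^2 = 4165/81;  g^inv = (81/4165) * [[49/9, 0], [0, 85/9]]
first-kind symbols [ij,l] = (1/2)(d_i g_jl + d_j g_il - d_l g_ij): [uu,u] = E_u/2 = 4/9, [uu,v] = F_u - E_v/2 = 0, [uv,u] = E_v/2 = 0, [uv,v] = G_u/2 = 14/9, [vv,u] = F_v - G_u/2 = -14/9, [vv,v] = G_v/2 = 0
Gamma^u_ij = (G*[ij,u] - F*[ij,v])/(EG - F^2), Gamma^v_ij = (E*[ij,v] - F*[ij,u])/(EG - F^2)
Gamma_uuu = 4/85, Gamma_uuv = 0, Gamma_uvv = -14/85, Gamma_vuu = 0, Gamma_vuv = 2/7, Gamma_vvv = 0
X = (9/4, 1), Y = (-5/2, -1/8) at the point

Answer: (nabla_X Y)^u = -2291/680, (nabla_X Y)^v = -145/112


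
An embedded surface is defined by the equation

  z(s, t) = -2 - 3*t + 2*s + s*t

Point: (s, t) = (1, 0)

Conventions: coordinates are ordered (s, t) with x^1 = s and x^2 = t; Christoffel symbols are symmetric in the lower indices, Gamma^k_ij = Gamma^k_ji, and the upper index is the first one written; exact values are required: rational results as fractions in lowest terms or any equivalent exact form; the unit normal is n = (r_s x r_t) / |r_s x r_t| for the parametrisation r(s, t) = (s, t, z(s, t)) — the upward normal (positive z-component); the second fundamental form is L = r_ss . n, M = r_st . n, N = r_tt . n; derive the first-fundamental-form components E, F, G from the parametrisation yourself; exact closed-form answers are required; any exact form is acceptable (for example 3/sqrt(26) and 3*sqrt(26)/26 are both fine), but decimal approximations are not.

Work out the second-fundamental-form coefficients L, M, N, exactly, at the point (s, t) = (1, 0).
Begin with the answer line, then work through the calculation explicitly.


Answer: L = 0, M = 1/3, N = 0

z_s = 2, z_t = -2, z_ss = 0, z_st = 1, z_tt = 0
E = 5, F = -4, G = 5; answer radicand W^2 = 9
unnormalised second-form numerators: l = 0, m = 1, n = 0; L = l/sqrt(9), and similarly M = m/sqrt(W^2), N = n/sqrt(W^2)


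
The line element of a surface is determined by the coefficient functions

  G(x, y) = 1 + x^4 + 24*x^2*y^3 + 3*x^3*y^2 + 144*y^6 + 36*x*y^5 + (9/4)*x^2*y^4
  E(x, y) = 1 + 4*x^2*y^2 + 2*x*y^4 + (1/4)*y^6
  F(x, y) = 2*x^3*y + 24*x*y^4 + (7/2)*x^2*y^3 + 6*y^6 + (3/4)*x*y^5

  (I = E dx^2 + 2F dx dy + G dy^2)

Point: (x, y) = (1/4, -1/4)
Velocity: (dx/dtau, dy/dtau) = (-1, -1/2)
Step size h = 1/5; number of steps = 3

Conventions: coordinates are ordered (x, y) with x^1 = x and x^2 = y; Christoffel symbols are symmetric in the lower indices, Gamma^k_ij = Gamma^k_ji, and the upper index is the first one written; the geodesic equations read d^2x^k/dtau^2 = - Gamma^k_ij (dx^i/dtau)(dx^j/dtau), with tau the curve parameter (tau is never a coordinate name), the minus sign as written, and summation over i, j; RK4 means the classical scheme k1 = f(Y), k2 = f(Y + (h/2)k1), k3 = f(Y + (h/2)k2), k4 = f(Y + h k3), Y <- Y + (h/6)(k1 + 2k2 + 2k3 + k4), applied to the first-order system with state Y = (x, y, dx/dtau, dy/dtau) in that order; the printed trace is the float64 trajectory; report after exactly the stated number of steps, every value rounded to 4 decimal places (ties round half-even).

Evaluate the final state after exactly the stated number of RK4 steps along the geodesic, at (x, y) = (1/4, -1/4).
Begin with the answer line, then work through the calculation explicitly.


Answer: x = -0.3448, y = -0.5189, dx/dtau = -0.9938, dy/dtau = -0.3914

f(Y) = (dx/dtau, dy/dtau, -Gamma^x_ij Y'^i Y'^j, -Gamma^y_ij Y'^i Y'^j) with the Gammas evaluated at the stage position; h = 0.200000; intermediate values shown to 6 dp
step 0: x = 0.2500, y = -0.2500, dx/dtau = -1.0000, dy/dtau = -0.5000
step 1:
  k1: at (x, y) = (0.250000, -0.250000), (dx/dtau, dy/dtau) = (-1.000000, -0.500000); Gamma_xxx = 0.064600, Gamma_xxy = -0.076713, Gamma_xyy = -0.266477, Gamma_yxx = 0.049400, Gamma_yxy = -0.058663, Gamma_yyy = -0.203776; k1 = (-1.000000, -0.500000, 0.078732, 0.060207)
  k2: at (x, y) = (0.150000, -0.300000), (dx/dtau, dy/dtau) = (-0.992127, -0.493979); Gamma_xxx = 0.056982, Gamma_xxy = -0.041312, Gamma_xyy = -0.294883, Gamma_yxx = 0.154843, Gamma_yxy = -0.112261, Gamma_yyy = -0.801312; k2 = (-0.992127, -0.493979, 0.056361, 0.153155)
  k3: at (x, y) = (0.150787, -0.299398), (dx/dtau, dy/dtau) = (-0.994364, -0.484685); Gamma_xxx = 0.057046, Gamma_xxy = -0.041540, Gamma_xyy = -0.294525, Gamma_yxx = 0.153487, Gamma_yxy = -0.111767, Gamma_yyy = -0.792451; k3 = (-0.994364, -0.484685, 0.052826, 0.142133)
  k4: at (x, y) = (0.051127, -0.346937), (dx/dtau, dy/dtau) = (-0.989435, -0.471573); Gamma_xxx = 0.031470, Gamma_xxy = -0.012826, Gamma_xyy = -0.194114, Gamma_yxx = 0.273217, Gamma_yxy = -0.111355, Gamma_yyy = -1.685253; k4 = (-0.989435, -0.471573, 0.024328, 0.211209)
  Y <- Y + (h/6)(k1 + 2k2 + 2k3 + k4): x = 0.0513, y = -0.3476, dx/dtau = -0.9893, dy/dtau = -0.4713
step 2:
  k1: at (x, y) = (0.051253, -0.347630), (dx/dtau, dy/dtau) = (-0.989286, -0.471267); Gamma_xxx = 0.031618, Gamma_xxy = -0.012905, Gamma_xyy = -0.195412, Gamma_yxx = 0.274762, Gamma_yxy = -0.112146, Gamma_yyy = -1.698157; k1 = (-0.989286, -0.471267, 0.024489, 0.212811)
  k2: at (x, y) = (-0.047676, -0.394757), (dx/dtau, dy/dtau) = (-0.986837, -0.449986); Gamma_xxx = -0.003487, Gamma_xxy = 0.000611, Gamma_xyy = 0.025030, Gamma_yxx = 0.378536, Gamma_yxy = -0.066356, Gamma_yyy = -2.716806; k2 = (-0.986837, -0.449986, -0.002215, 0.240414)
  k3: at (x, y) = (-0.047431, -0.392629), (dx/dtau, dy/dtau) = (-0.989507, -0.447226); Gamma_xxx = -0.003560, Gamma_xxy = 0.000618, Gamma_xyy = 0.025409, Gamma_yxx = 0.374721, Gamma_yxy = -0.065077, Gamma_yyy = -2.674930; k3 = (-0.989507, -0.447226, -0.002144, 0.225714)
  k4: at (x, y) = (-0.146649, -0.437075), (dx/dtau, dy/dtau) = (-0.989714, -0.426124); Gamma_xxx = -0.036809, Gamma_xxy = -0.000284, Gamma_xyy = 0.297684, Gamma_yxx = 0.435377, Gamma_yxy = 0.003360, Gamma_yyy = -3.521033; k4 = (-0.989714, -0.426124, -0.017759, 0.210055)
  Y <- Y + (h/6)(k1 + 2k2 + 2k3 + k4): x = -0.1465, y = -0.4374, dx/dtau = -0.9894, dy/dtau = -0.4261
step 3:
  k1: at (x, y) = (-0.146470, -0.437357), (dx/dtau, dy/dtau) = (-0.989352, -0.426096); Gamma_xxx = -0.036694, Gamma_xxy = -0.000252, Gamma_xyy = 0.296934, Gamma_yxx = 0.435647, Gamma_yxy = 0.002997, Gamma_yyy = -3.525311; k1 = (-0.989352, -0.426096, -0.017781, 0.211103)
  k2: at (x, y) = (-0.245405, -0.479967), (dx/dtau, dy/dtau) = (-0.991130, -0.404986); Gamma_xxx = -0.060538, Gamma_xxy = -0.009161, Gamma_xyy = 0.545293, Gamma_yxx = 0.453778, Gamma_yxy = 0.068666, Gamma_yyy = -4.087406; k2 = (-0.991130, -0.404986, -0.022613, 0.169503)
  k3: at (x, y) = (-0.245583, -0.477856), (dx/dtau, dy/dtau) = (-0.991613, -0.409146); Gamma_xxx = -0.061273, Gamma_xxy = -0.009530, Gamma_xyy = 0.549604, Gamma_yxx = 0.453456, Gamma_yxy = 0.070528, Gamma_yyy = -4.067395; k3 = (-0.991613, -0.409146, -0.024022, 0.177774)
  k4: at (x, y) = (-0.344793, -0.519186), (dx/dtau, dy/dtau) = (-0.994156, -0.390541); Gamma_xxx = -0.075290, Gamma_xxy = -0.020683, Gamma_xyy = 0.742547, Gamma_yxx = 0.444320, Gamma_yxy = 0.122060, Gamma_yyy = -4.382130; k4 = (-0.994156, -0.390541, -0.022782, 0.134449)
  Y <- Y + (h/6)(k1 + 2k2 + 2k3 + k4): x = -0.3448, y = -0.5189, dx/dtau = -0.9938, dy/dtau = -0.3914


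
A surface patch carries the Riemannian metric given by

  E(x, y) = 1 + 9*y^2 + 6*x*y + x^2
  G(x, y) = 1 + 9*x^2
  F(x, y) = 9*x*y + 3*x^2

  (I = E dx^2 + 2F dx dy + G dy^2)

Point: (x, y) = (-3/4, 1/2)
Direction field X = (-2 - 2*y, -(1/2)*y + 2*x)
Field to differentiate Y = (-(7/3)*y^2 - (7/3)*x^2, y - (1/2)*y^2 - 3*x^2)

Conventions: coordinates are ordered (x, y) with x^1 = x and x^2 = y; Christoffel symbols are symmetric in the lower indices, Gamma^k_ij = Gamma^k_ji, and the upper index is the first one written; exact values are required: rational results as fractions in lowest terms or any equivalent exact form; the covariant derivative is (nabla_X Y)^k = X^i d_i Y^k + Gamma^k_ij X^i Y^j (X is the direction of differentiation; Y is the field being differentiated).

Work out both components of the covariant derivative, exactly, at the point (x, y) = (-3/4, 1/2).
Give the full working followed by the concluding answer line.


E = 25/16, F = -27/16, G = 97/16 at the point
E_x = 3/2, E_y = 9/2, F_x = 0, F_y = -27/4, G_x = -27/2, G_y = 0
EG - F^2 = 53/8;  g^inv = (8/53) * [[97/16, 27/16], [27/16, 25/16]]
first-kind symbols [ij,l] = (1/2)(d_i g_jl + d_j g_il - d_l g_ij): [xx,x] = E_x/2 = 3/4, [xx,y] = F_x - E_y/2 = -9/4, [xy,x] = E_y/2 = 9/4, [xy,y] = G_x/2 = -27/4, [yy,x] = F_y - G_x/2 = 0, [yy,y] = G_y/2 = 0
Gamma^x_ij = (G*[ij,x] - F*[ij,y])/(EG - F^2), Gamma^y_ij = (E*[ij,y] - F*[ij,x])/(EG - F^2)
Gamma_xxx = 6/53, Gamma_xxy = 18/53, Gamma_xyy = 0, Gamma_yxx = -18/53, Gamma_yxy = -54/53, Gamma_yyy = 0
X = (-3, -7/4), Y = (-91/48, -21/16) at the point

Answer: (nabla_X Y)^x = -16835/5088, (nabla_X Y)^y = -40193/1696


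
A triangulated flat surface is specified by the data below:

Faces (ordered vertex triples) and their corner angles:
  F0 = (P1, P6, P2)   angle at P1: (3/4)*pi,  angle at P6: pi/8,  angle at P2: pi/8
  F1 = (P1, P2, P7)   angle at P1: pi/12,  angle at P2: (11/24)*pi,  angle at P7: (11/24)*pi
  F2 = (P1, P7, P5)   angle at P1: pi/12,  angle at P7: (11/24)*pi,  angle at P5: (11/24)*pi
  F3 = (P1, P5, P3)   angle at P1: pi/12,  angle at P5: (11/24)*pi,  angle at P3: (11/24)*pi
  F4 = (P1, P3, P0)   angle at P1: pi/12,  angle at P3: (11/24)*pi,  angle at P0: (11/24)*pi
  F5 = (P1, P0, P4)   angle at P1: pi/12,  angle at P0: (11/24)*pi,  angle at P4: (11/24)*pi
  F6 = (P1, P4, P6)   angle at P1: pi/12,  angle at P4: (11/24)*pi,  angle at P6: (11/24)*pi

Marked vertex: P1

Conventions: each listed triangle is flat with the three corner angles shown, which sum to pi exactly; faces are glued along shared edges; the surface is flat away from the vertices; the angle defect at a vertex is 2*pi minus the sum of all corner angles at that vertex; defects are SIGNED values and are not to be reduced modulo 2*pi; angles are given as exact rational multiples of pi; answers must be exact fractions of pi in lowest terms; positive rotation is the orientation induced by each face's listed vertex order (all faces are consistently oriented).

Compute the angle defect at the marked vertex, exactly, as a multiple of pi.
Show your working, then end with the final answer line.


Sum of corner angles at P1: (5/4)*pi
defect = 2*pi - (5/4)*pi

Answer: defect(P1) = (3/4)*pi


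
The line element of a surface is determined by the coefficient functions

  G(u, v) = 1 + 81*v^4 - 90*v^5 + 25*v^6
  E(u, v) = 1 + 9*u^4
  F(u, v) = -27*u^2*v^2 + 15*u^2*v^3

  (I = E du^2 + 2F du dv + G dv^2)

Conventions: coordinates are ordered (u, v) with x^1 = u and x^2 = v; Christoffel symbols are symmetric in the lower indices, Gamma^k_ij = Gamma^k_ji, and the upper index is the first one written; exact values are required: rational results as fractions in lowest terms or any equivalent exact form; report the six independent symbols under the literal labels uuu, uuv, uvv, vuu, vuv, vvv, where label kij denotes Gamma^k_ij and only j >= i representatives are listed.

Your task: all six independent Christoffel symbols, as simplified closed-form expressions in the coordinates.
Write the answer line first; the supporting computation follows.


Answer: Gamma_uuu = 18*u^3/(9*u^4 + 25*v^6 - 90*v^5 + 81*v^4 + 1), Gamma_uuv = 0, Gamma_uvv = (45*u^2*v^2 - 54*u^2*v)/(9*u^4 + 25*v^6 - 90*v^5 + 81*v^4 + 1), Gamma_vuu = (30*u*v^3 - 54*u*v^2)/(9*u^4 + 25*v^6 - 90*v^5 + 81*v^4 + 1), Gamma_vuv = 0, Gamma_vvv = (75*v^5 - 225*v^4 + 162*v^3)/(9*u^4 + 25*v^6 - 90*v^5 + 81*v^4 + 1)

E = 1 + 9*u^4; F = -27*u^2*v^2 + 15*u^2*v^3; G = 1 + 81*v^4 - 90*v^5 + 25*v^6
Gamma^k_ij = (1/2) g^{kl} (d_i g_jl + d_j g_il - d_l g_ij), with g^inv = (1/(EG-F^2)) [[G, -F], [-F, E]]
first partials: E_u = 36*u^3, E_v = 0, F_u = -54*u*v^2 + 30*u*v^3, F_v = -54*u^2*v + 45*u^2*v^2, G_u = 0, G_v = 324*v^3 - 450*v^4 + 150*v^5
D = EG - F^2 = 1 + 81*v^4 + 9*u^4 - 90*v^5 + 25*v^6
expanded: Gamma^u_uu = (G E_u - 2F F_u + F E_v)/(2D), Gamma^u_uv = (G E_v - F G_u)/(2D), Gamma^u_vv = (2G F_v - G G_u - F G_v)/(2D), Gamma^v_uu = (2E F_u - E E_v - F E_u)/(2D), Gamma^v_uv = (E G_u - F E_v)/(2D), Gamma^v_vv = (E G_v - 2F F_v + F G_u)/(2D); substitute and cancel common factors


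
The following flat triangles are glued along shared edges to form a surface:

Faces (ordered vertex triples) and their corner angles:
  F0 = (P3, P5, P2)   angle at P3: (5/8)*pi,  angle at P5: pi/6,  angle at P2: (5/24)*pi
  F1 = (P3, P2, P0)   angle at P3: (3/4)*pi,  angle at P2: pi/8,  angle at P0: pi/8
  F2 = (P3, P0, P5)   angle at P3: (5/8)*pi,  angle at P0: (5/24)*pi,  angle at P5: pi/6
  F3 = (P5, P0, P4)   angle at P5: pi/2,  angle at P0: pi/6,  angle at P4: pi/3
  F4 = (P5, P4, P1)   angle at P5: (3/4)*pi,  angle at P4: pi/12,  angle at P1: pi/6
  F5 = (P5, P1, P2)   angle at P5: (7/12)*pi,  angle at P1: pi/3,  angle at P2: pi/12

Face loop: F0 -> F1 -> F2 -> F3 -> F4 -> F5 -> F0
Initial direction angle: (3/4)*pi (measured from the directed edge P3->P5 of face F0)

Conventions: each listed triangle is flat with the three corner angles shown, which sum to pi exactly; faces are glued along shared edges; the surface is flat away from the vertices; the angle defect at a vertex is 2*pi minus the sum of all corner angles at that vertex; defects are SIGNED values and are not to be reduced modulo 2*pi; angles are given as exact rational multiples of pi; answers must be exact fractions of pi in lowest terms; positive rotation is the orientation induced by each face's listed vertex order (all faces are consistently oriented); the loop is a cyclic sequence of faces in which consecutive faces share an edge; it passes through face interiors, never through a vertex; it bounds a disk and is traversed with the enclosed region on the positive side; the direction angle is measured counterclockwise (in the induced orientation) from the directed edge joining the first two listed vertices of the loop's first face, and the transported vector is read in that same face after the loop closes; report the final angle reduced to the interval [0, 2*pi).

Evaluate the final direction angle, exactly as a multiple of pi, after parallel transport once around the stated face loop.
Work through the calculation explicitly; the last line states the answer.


enclosed vertex P3: corner angles sum to 2*pi, defect = 2*pi - 2*pi = 0
enclosed vertex P5: corner angles sum to (13/6)*pi, defect = 2*pi - (13/6)*pi = -pi/6
transport around the loop rotates by the sum of enclosed defects; add to the initial angle mod 2*pi
final angle = (3/4)*pi - pi/6 = (7/12)*pi (mod 2*pi)

Answer: final direction angle = (7/12)*pi


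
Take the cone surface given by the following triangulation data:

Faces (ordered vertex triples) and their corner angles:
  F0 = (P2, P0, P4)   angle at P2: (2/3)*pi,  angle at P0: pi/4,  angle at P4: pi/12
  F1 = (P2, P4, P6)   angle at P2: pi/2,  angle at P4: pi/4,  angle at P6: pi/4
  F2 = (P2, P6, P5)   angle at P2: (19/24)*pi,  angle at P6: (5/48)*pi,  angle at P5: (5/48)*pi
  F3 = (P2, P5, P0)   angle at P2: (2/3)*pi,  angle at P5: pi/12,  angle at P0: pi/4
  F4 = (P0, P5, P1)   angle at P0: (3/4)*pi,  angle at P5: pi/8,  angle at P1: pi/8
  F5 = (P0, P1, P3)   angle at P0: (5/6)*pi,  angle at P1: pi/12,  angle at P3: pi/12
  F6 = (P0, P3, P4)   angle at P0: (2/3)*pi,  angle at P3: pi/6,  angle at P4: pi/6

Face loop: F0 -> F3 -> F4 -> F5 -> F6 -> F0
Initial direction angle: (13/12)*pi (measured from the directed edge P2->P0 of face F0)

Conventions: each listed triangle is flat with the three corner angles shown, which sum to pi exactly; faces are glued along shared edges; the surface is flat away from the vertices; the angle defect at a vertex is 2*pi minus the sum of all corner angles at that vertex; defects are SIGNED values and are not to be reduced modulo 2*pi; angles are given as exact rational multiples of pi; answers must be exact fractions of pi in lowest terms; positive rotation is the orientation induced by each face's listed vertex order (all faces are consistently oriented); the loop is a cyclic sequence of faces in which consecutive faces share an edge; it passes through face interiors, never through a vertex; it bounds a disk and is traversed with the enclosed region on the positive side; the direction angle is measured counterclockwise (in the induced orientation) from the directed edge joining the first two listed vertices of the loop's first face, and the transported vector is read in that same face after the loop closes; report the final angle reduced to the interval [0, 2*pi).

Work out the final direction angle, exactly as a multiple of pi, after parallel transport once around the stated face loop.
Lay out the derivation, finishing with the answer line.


enclosed vertex P0: corner angles sum to (11/4)*pi, defect = 2*pi - (11/4)*pi = (-3/4)*pi
final direction = starting direction + enclosed defect total, reduced mod 2*pi (induced orientation)
final angle = (13/12)*pi - (3/4)*pi = pi/3 (mod 2*pi)

Answer: final direction angle = pi/3


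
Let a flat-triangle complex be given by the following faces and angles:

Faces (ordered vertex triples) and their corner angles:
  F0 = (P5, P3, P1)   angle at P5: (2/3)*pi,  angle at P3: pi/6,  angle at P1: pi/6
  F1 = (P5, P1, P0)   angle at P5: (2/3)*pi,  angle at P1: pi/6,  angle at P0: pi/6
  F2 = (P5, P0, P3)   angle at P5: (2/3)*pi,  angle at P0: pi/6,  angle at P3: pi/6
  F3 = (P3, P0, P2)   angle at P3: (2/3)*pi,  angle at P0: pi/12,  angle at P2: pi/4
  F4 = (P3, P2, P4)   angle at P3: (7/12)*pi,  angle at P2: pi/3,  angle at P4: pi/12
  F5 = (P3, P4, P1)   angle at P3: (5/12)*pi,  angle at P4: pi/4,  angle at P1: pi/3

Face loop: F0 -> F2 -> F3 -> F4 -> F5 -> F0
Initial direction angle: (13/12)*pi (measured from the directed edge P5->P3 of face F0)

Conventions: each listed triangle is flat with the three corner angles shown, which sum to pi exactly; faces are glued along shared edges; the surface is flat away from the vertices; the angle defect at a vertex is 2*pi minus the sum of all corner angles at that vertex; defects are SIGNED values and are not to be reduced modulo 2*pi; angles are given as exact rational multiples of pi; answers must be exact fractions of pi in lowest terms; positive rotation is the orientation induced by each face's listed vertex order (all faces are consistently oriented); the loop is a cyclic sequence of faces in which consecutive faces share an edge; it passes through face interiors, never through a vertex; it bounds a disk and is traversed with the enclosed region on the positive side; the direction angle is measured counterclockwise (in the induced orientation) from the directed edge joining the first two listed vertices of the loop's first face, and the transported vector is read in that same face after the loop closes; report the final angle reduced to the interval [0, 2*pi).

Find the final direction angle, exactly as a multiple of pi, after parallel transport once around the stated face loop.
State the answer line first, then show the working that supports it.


Answer: final direction angle = (13/12)*pi

enclosed vertex P3: corner angles sum to 2*pi, defect = 2*pi - 2*pi = 0
the rotation equals the total enclosed defect, so the final angle is initial + defects (mod 2*pi)
final angle = (13/12)*pi + 0 = (13/12)*pi (mod 2*pi)


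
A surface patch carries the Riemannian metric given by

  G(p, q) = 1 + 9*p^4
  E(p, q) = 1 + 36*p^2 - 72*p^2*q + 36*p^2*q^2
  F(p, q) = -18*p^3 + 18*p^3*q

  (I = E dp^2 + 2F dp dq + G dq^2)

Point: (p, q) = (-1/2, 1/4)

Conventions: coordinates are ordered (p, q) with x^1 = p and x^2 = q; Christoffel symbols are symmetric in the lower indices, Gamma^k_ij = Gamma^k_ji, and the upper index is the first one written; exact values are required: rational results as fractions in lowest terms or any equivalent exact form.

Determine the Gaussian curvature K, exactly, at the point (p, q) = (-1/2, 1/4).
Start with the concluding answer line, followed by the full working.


Answer: K = -576/2809

E = 97/16, F = 27/16, G = 25/16, EG - F^2 = 53/8 at the point
E_p = -81/4, E_q = -27/2, F_p = -81/8, F_q = -9/4, G_p = -9/2, G_q = 0
E_qq = 18, F_pq = 27/2, G_pp = 27
The intrinsic route: Brioschi's K = (det M1 - det M2)/(EG - F^2)^2.
M1 = [[-E_qq/2 + F_pq - G_pp/2, E_p/2, F_p - E_q/2], [F_q - G_p/2, E, F], [G_q/2, F, G]] = [[-9, -81/8, -27/8], [0, 97/16, 27/16], [0, 27/16, 25/16]]; det M1 = -477/8
M2 = [[0, E_q/2, G_p/2], [E_q/2, E, F], [G_p/2, F, G]] = [[0, -27/4, -9/4], [-27/4, 97/16, 27/16], [-9/4, 27/16, 25/16]]; det M2 = -405/8
det M1 - det M2 = -9; K = -9 / (53/8)^2 = -576/2809


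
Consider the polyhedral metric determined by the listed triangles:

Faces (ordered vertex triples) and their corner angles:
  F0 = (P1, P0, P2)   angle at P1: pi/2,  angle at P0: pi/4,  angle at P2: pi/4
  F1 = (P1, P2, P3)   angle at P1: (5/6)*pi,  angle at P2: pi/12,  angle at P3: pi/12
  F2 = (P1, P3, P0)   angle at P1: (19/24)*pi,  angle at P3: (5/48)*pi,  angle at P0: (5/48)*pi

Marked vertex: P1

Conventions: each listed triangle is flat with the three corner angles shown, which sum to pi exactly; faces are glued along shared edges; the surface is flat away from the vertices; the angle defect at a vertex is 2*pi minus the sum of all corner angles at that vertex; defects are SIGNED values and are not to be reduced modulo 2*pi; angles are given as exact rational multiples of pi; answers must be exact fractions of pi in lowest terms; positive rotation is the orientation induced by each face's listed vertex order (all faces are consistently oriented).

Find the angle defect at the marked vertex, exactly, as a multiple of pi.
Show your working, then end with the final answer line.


Sum of corner angles at P1: (17/8)*pi
defect = 2*pi - (17/8)*pi

Answer: defect(P1) = -pi/8


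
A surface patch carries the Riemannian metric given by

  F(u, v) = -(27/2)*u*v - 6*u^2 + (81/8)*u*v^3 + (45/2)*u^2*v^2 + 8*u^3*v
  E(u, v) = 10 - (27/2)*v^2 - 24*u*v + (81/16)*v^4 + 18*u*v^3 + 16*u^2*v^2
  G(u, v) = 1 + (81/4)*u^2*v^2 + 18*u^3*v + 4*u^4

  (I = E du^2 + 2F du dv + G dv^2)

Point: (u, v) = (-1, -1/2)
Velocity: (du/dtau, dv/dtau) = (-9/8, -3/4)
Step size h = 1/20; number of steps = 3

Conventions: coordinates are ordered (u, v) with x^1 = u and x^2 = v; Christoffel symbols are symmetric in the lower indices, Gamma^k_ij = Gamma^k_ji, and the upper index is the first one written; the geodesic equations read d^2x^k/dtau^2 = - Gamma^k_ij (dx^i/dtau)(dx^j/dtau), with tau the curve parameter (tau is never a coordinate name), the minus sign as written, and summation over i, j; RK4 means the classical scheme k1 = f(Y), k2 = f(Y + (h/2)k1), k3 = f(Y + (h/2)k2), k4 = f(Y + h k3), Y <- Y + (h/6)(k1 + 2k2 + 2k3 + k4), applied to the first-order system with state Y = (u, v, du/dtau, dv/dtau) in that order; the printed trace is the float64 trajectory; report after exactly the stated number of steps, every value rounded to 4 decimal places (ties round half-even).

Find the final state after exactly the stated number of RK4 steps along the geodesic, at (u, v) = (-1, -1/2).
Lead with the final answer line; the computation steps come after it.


Answer: u = -1.1698, v = -0.5817, du/dtau = -1.1278, dv/dtau = -0.3837

f(Y) = (du/dtau, dv/dtau, -Gamma^u_ij Y'^i Y'^j, -Gamma^v_ij Y'^i Y'^j) with the Gammas evaluated at the stage position; h = 0.050000; intermediate values shown to 6 dp
step 0: u = -1.0000, v = -0.5000, du/dtau = -1.1250, dv/dtau = -0.7500
step 1:
  k1: at (u, v) = (-1.000000, -0.500000), (du/dtau, dv/dtau) = (-1.125000, -0.750000); Gamma_uuu = 0.045445, Gamma_uuv = 0.142017, Gamma_uvv = 0.102252, Gamma_vuu = -0.441469, Gamma_vuv = -1.379590, Gamma_vvv = -0.993305; k1 = (-1.125000, -0.750000, -0.354687, 3.445526)
  k2: at (u, v) = (-1.028125, -0.518750), (du/dtau, dv/dtau) = (-1.133867, -0.663862); Gamma_uuu = 0.025269, Gamma_uuv = 0.078510, Gamma_uvv = 0.056342, Gamma_vuu = -0.436773, Gamma_vuv = -1.357023, Gamma_vvv = -0.973860; k2 = (-1.133867, -0.663862, -0.175512, 3.033679)
  k3: at (u, v) = (-1.028347, -0.516597), (du/dtau, dv/dtau) = (-1.129388, -0.674158); Gamma_uuu = 0.026543, Gamma_uuv = 0.082699, Gamma_uvv = 0.059443, Gamma_vuu = -0.435555, Gamma_vuv = -1.357024, Gamma_vvv = -0.975403; k3 = (-1.129388, -0.674158, -0.186804, 3.065307)
  k4: at (u, v) = (-1.056469, -0.533708), (du/dtau, dv/dtau) = (-1.134340, -0.596735); Gamma_uuu = 0.009319, Gamma_uuv = 0.028931, Gamma_uvv = 0.020753, Gamma_vuu = -0.428554, Gamma_vuv = -1.330440, Gamma_vvv = -0.954357; k4 = (-1.134340, -0.596735, -0.058548, 2.692422)
  Y <- Y + (h/6)(k1 + 2k2 + 2k3 + k4): u = -1.0565, v = -0.5335, du/dtau = -1.1345, dv/dtau = -0.5972
step 2:
  k1: at (u, v) = (-1.056549, -0.533523), (du/dtau, dv/dtau) = (-1.134482, -0.597201); Gamma_uuu = 0.009412, Gamma_uuv = 0.029227, Gamma_uvv = 0.020968, Gamma_vuu = -0.428430, Gamma_vuv = -1.330415, Gamma_vvv = -0.954485; k1 = (-1.134482, -0.597201, -0.059195, 2.694575)
  k2: at (u, v) = (-1.084911, -0.548453), (du/dtau, dv/dtau) = (-1.135962, -0.529836); Gamma_uuu = -0.004742, Gamma_uuv = -0.014715, Gamma_uvv = -0.010553, Gamma_vuu = -0.419383, Gamma_vuv = -1.301399, Gamma_vvv = -0.933292; k2 = (-1.135962, -0.529836, 0.026794, 2.369732)
  k3: at (u, v) = (-1.084948, -0.546769), (du/dtau, dv/dtau) = (-1.133812, -0.537957); Gamma_uuu = -0.003794, Gamma_uuv = -0.011796, Gamma_uvv = -0.008469, Gamma_vuu = -0.418726, Gamma_vuv = -1.301941, Gamma_vvv = -0.934733; k3 = (-1.133812, -0.537957, 0.021717, 2.397015)
  k4: at (u, v) = (-1.113239, -0.560421), (du/dtau, dv/dtau) = (-1.133396, -0.477350); Gamma_uuu = -0.015638, Gamma_uuv = -0.048657, Gamma_uvv = -0.034947, Gamma_vuu = -0.408844, Gamma_vuv = -1.272090, Gamma_vvv = -0.913659; k4 = (-1.133396, -0.477350, 0.080702, 2.109854)
  Y <- Y + (h/6)(k1 + 2k2 + 2k3 + k4): u = -1.1133, v = -0.5603, du/dtau = -1.1335, dv/dtau = -0.4777
step 3:
  k1: at (u, v) = (-1.113277, -0.560274), (du/dtau, dv/dtau) = (-1.133494, -0.477718); Gamma_uuu = -0.015564, Gamma_uuv = -0.048437, Gamma_uvv = -0.034793, Gamma_vuu = -0.408776, Gamma_vuv = -1.272119, Gamma_vvv = -0.913777; k1 = (-1.133494, -0.477718, 0.080394, 2.111417)
  k2: at (u, v) = (-1.141615, -0.572217), (du/dtau, dv/dtau) = (-1.131485, -0.424933); Gamma_uuu = -0.025107, Gamma_uuv = -0.078336, Gamma_uvv = -0.056352, Gamma_vuu = -0.398164, Gamma_vuv = -1.242301, Gamma_vvv = -0.893662; k2 = (-1.131485, -0.424933, 0.117648, 1.865727)
  k3: at (u, v) = (-1.141564, -0.570898), (du/dtau, dv/dtau) = (-1.130553, -0.431075); Gamma_uuu = -0.024432, Gamma_uuv = -0.076340, Gamma_uvv = -0.054961, Gamma_vuu = -0.397804, Gamma_vuv = -1.242976, Gamma_vvv = -0.894878; k3 = (-1.130553, -0.431075, 0.115850, 1.886281)
  k4: at (u, v) = (-1.169805, -0.581828), (du/dtau, dv/dtau) = (-1.127702, -0.383404); Gamma_uuu = -0.032314, Gamma_uuv = -0.101324, Gamma_uvv = -0.073092, Gamma_vuu = -0.387076, Gamma_vuv = -1.213703, Gamma_vvv = -0.875523; k4 = (-1.127702, -0.383404, 0.139457, 1.670476)
  Y <- Y + (h/6)(k1 + 2k2 + 2k3 + k4): u = -1.1698, v = -0.5817, du/dtau = -1.1278, dv/dtau = -0.3837
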